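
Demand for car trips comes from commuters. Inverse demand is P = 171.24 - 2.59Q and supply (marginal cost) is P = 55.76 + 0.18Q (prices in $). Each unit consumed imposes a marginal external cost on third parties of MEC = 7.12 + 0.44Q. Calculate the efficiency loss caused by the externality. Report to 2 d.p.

DWL = $100.99

Market equilibrium (private): 55.76 + 0.18Q = 171.24 - 2.59Q → Q_m = 41.6895.
Social marginal benefit = demand − MEC = 164.12 - 3.03Q.
Set SMB = MC: 164.12 - 3.03Q = 55.76 + 0.18Q → Q* = 33.7570.
Between Q* and Q_m the wedge MC − SMB runs linearly from 0 to MEC(Q_m), so the loss is a triangle.
DWL = ½ × 7.9325 × 25.4634 = 100.9942.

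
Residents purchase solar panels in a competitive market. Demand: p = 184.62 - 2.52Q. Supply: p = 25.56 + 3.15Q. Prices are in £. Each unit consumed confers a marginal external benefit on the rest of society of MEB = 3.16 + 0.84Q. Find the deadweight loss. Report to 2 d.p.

Market equilibrium (private): 25.56 + 3.15Q = 184.62 - 2.52Q → Q_m = 28.0529.
Social marginal benefit = demand + MEB = 187.78 - 1.68Q.
Set SMB = MC: 187.78 - 1.68Q = 25.56 + 3.15Q → Q* = 33.5859.
The loss is the area between SMB and MC from Q* to Q_m; with linear curves that's a triangle of height MEB(Q_m).
DWL = ½ × 5.5330 × 26.7244 = 73.9331.

DWL = £73.93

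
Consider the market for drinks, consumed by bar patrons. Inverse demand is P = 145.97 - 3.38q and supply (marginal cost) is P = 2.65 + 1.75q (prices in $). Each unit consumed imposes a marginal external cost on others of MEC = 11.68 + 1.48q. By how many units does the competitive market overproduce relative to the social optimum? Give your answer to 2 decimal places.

8.02 units

Market equilibrium (private): 2.65 + 1.75q = 145.97 - 3.38q → q_m = 27.9376.
Social marginal benefit = demand − MEC = 134.29 - 4.86q.
Set SMB = MC: 134.29 - 4.86q = 2.65 + 1.75q → q* = 19.9153.
Gap = |27.9376 − 19.9153| = 8.0223.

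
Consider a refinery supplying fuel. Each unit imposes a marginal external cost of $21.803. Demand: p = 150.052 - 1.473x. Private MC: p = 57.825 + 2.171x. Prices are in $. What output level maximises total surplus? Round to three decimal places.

Social marginal cost = private MC + MEC = 79.628 + 2.171x.
Set SMC = demand: 79.628 + 2.171x = 150.052 - 1.473x → x* = 19.3260.

x* = 19.326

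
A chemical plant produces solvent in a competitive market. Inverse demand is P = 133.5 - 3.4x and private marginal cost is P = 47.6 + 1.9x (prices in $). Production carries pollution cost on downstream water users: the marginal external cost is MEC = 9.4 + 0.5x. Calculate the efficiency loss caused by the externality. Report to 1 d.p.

DWL = $26.4

Market equilibrium (private): 47.6 + 1.9x = 133.5 - 3.4x → x_m = 16.2075.
Social marginal cost = private MC + MEC = 57.0 + 2.4x.
Set SMC = demand: 57.0 + 2.4x = 133.5 - 3.4x → x* = 13.1897.
Height of the DWL triangle at x_m is SMC(x_m) − demand(x_m) = MEC(x_m) = 17.5038.
DWL = ½ × 3.0178 × 17.5038 = 26.4115.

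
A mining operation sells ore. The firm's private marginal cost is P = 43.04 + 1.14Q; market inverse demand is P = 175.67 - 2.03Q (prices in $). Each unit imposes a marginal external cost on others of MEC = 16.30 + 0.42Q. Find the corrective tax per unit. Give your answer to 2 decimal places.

tax = $29.91 per unit

Social marginal cost = private MC + MEC = 59.34 + 1.56Q.
Set SMC = demand: 59.34 + 1.56Q = 175.67 - 2.03Q → Q* = 32.4039.
The Pigouvian tax equals MEC at Q*: 16.30 + 0.42×32.4039 = 29.9096.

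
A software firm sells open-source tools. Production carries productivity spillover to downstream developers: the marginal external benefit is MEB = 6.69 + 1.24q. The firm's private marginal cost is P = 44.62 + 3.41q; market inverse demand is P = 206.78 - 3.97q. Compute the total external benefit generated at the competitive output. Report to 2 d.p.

Market equilibrium (private): 44.62 + 3.41q = 206.78 - 3.97q → q_m = 21.9729.
Total external benefit = ∫₀^{q_m} (6.69 + 1.24q) dq = 6.69×21.9729 + ½×1.24×21.9729² = 446.3399.

446.34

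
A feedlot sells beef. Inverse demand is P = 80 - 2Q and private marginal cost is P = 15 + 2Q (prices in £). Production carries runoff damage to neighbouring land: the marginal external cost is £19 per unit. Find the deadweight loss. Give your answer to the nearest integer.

DWL = £45

Market equilibrium (private): 15 + 2Q = 80 - 2Q → Q_m = 16.2500.
Social marginal cost = private MC + MEC = 34 + 2Q.
Set SMC = demand: 34 + 2Q = 80 - 2Q → Q* = 11.5000.
Between Q* and Q_m the wedge SMC − demand runs linearly from 0 to MEC(Q_m), so the loss is a triangle.
DWL = ½ × 4.7500 × 19.0000 = 45.1250.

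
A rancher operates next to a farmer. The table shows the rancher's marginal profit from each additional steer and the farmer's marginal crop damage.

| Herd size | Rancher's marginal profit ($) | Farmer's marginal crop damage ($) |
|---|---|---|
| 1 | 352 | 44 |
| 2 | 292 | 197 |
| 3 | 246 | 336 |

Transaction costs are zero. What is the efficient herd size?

Bargaining reaches the level where marginal profit last exceeds marginal crop damage.
That holds through level 2 (292 ≥ 197) but not at 3 (246 < 336).

2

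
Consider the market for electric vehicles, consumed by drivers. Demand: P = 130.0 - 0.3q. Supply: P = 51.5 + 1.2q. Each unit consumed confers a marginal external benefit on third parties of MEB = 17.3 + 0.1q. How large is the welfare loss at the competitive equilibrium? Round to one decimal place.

DWL = 181.3

Market equilibrium (private): 51.5 + 1.2q = 130.0 - 0.3q → q_m = 52.3333.
Social marginal benefit = demand + MEB = 147.3 - 0.2q.
Set SMB = MC: 147.3 - 0.2q = 51.5 + 1.2q → q* = 68.4286.
The welfare-loss triangle has base |q_m − q*| and height MEB(q_m) (the vertical gap between SMB and MC is zero at q* and MEB at q_m).
DWL = ½ × 16.0953 × 22.5333 = 181.3401.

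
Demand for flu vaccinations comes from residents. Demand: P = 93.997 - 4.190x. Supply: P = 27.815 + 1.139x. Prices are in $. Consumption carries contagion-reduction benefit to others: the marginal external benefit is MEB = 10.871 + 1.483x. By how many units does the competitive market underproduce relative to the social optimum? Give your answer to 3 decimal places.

Market equilibrium (private): 27.815 + 1.139x = 93.997 - 4.190x → x_m = 12.4192.
Social marginal benefit = demand + MEB = 104.868 - 2.707x.
Set SMB = MC: 104.868 - 2.707x = 27.815 + 1.139x → x* = 20.0346.
Gap = |12.4192 − 20.0346| = 7.6154.

7.615 units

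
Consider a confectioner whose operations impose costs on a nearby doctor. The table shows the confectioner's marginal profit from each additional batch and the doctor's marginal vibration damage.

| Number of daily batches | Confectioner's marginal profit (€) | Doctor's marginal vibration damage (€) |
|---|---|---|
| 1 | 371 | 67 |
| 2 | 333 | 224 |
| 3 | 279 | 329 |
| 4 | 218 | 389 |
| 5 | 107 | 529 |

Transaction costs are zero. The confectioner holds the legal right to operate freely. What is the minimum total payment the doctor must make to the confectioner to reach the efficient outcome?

€604

Left alone the confectioner would choose level 5 (marginal profit stays positive).
Efficient level: k* = 2 (marginal profit ≥ marginal vibration damage through 2).
The doctor must at least cover the confectioner's forgone profit from cutting 5→2: 279 + 218 + 107 = 604.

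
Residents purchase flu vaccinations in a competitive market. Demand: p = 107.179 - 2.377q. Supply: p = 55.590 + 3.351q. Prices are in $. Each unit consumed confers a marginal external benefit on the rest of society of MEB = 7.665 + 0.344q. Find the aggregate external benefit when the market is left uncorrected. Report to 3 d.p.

Market equilibrium (private): 55.590 + 3.351q = 107.179 - 2.377q → q_m = 9.0065.
Total external benefit = ∫₀^{q_m} (7.665 + 0.344q) dq = 7.665×9.0065 + ½×0.344×9.0065² = 82.9870.

$82.987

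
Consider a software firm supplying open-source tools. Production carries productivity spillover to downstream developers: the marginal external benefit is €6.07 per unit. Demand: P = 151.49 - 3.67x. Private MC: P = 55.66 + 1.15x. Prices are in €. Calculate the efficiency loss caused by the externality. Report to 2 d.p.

Market equilibrium (private): 55.66 + 1.15x = 151.49 - 3.67x → x_m = 19.8817.
Social marginal cost = private MC − MEB = 49.59 + 1.15x.
Set SMC = demand: 49.59 + 1.15x = 151.49 - 3.67x → x* = 21.1411.
The loss is the area between SMC and demand from x* to x_m; with linear curves that's a triangle of height MEB(x_m).
DWL = ½ × 1.2594 × 6.0700 = 3.8223.

DWL = €3.82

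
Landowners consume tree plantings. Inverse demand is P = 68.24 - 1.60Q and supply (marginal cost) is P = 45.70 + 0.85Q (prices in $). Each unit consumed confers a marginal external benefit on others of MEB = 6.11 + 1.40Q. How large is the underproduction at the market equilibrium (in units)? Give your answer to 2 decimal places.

18.09 units

Market equilibrium (private): 45.70 + 0.85Q = 68.24 - 1.60Q → Q_m = 9.2000.
Social marginal benefit = demand + MEB = 74.35 - 0.20Q.
Set SMB = MC: 74.35 - 0.20Q = 45.70 + 0.85Q → Q* = 27.2857.
Gap = |9.2000 − 27.2857| = 18.0857.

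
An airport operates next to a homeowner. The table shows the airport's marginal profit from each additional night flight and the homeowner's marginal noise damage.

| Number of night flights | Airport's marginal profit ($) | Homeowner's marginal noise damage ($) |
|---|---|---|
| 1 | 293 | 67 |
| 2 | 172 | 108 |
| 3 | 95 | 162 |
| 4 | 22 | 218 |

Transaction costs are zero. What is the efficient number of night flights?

2

Bargaining reaches the level where marginal profit last exceeds marginal noise damage.
That holds through level 2 (172 ≥ 108) but not at 3 (95 < 162).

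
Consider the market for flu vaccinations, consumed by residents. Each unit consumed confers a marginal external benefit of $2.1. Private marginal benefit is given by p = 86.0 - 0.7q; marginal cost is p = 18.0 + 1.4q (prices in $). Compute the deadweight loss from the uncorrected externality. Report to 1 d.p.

DWL = $1.1

Market equilibrium (private): 18.0 + 1.4q = 86.0 - 0.7q → q_m = 32.3810.
Social marginal benefit = demand + MEB = 88.1 - 0.7q.
Set SMB = MC: 88.1 - 0.7q = 18.0 + 1.4q → q* = 33.3810.
The loss is the area between SMB and MC from q* to q_m; with linear curves that's a triangle of height MEB(q_m).
DWL = ½ × 1.0000 × 2.1000 = 1.0500.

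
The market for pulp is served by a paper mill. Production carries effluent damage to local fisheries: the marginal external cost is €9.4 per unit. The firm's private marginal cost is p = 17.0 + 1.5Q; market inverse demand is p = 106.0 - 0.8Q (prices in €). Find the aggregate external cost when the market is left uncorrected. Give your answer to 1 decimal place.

Market equilibrium (private): 17.0 + 1.5Q = 106.0 - 0.8Q → Q_m = 38.6957.
Total external cost = MEC × Q_m = 9.4 × 38.6957 = 363.7396.

€363.7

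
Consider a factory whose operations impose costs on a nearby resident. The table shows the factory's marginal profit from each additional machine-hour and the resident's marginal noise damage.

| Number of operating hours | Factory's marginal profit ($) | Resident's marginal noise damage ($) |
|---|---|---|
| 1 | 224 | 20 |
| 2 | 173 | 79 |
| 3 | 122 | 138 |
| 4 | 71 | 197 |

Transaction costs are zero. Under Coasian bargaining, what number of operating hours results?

2

Bargaining reaches the level where marginal profit last exceeds marginal noise damage.
That holds through level 2 (173 ≥ 79) but not at 3 (122 < 138).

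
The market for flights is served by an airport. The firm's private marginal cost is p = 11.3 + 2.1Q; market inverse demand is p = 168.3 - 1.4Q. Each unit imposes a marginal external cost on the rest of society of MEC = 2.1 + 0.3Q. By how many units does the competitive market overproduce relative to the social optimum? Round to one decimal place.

Market equilibrium (private): 11.3 + 2.1Q = 168.3 - 1.4Q → Q_m = 44.8571.
Social marginal cost = private MC + MEC = 13.4 + 2.4Q.
Set SMC = demand: 13.4 + 2.4Q = 168.3 - 1.4Q → Q* = 40.7632.
Gap = |44.8571 − 40.7632| = 4.0939.

4.1 units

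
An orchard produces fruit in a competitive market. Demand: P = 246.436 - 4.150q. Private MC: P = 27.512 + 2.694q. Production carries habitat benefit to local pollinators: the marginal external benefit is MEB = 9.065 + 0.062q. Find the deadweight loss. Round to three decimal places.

DWL = 8.999

Market equilibrium (private): 27.512 + 2.694q = 246.436 - 4.150q → q_m = 31.9877.
Social marginal cost = private MC − MEB = 18.447 + 2.632q.
Set SMC = demand: 18.447 + 2.632q = 246.436 - 4.150q → q* = 33.6168.
Height of the DWL triangle at q_m is demand(q_m) − SMC(q_m) = MEB(q_m) = 11.0482.
DWL = ½ × 1.6291 × 11.0482 = 8.9993.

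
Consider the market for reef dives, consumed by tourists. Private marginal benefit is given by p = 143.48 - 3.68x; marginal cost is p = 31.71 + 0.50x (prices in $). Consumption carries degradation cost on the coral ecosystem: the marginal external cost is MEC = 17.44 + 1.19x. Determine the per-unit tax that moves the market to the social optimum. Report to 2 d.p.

tax = $38.34 per unit

Social marginal benefit = demand − MEC = 126.04 - 4.87x.
Set SMB = MC: 126.04 - 4.87x = 31.71 + 0.50x → x* = 17.5661.
The Pigouvian tax equals MEC at x*: 17.44 + 1.19×17.5661 = 38.3437.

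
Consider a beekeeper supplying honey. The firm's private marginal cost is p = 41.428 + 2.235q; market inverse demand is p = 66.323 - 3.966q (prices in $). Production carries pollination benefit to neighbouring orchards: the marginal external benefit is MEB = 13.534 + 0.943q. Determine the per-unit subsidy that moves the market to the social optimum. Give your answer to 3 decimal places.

subsidy = $20.426 per unit

Social marginal cost = private MC − MEB = 27.894 + 1.292q.
Set SMC = demand: 27.894 + 1.292q = 66.323 - 3.966q → q* = 7.3087.
The Pigouvian subsidy equals MEB at q*: 13.534 + 0.943×7.3087 = 20.4261.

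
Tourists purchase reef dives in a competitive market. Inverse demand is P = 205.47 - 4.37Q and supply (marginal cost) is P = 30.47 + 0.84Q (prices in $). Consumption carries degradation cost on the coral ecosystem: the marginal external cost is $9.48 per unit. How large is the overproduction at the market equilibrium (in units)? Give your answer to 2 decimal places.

1.82 units

Market equilibrium (private): 30.47 + 0.84Q = 205.47 - 4.37Q → Q_m = 33.5893.
Social marginal benefit = demand − MEC = 195.99 - 4.37Q.
Set SMB = MC: 195.99 - 4.37Q = 30.47 + 0.84Q → Q* = 31.7697.
Gap = |33.5893 − 31.7697| = 1.8196.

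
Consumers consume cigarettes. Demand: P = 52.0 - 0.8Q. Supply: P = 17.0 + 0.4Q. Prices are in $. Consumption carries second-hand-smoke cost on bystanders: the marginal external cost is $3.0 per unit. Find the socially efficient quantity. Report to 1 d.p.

Social marginal benefit = demand − MEC = 49.0 - 0.8Q.
Set SMB = MC: 49.0 - 0.8Q = 17.0 + 0.4Q → Q* = 26.6667.

Q* = 26.7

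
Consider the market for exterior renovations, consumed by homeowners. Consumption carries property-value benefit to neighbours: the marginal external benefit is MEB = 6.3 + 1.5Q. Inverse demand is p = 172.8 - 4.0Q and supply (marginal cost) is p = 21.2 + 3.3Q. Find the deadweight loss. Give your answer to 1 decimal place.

DWL = 120.9

Market equilibrium (private): 21.2 + 3.3Q = 172.8 - 4.0Q → Q_m = 20.7671.
Social marginal benefit = demand + MEB = 179.1 - 2.5Q.
Set SMB = MC: 179.1 - 2.5Q = 21.2 + 3.3Q → Q* = 27.2241.
Height of the DWL triangle at Q_m is SMB(Q_m) − MC(Q_m) = MEB(Q_m) = 37.4507.
DWL = ½ × 6.4570 × 37.4507 = 120.9096.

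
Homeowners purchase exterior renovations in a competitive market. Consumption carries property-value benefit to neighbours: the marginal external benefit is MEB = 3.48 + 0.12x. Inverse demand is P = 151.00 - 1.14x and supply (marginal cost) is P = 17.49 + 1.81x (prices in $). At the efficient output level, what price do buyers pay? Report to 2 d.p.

P = $95.82

Social marginal benefit = demand + MEB = 154.48 - 1.02x.
Set SMB = MC: 154.48 - 1.02x = 17.49 + 1.81x → x* = 48.4064.
Consumer price on the demand curve at x*: 151.00 − 1.14×48.4064 = 95.8167.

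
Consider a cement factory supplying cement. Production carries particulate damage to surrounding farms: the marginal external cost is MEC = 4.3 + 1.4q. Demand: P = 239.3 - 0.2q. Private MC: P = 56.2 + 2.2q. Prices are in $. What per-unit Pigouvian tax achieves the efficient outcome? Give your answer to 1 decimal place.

Social marginal cost = private MC + MEC = 60.5 + 3.6q.
Set SMC = demand: 60.5 + 3.6q = 239.3 - 0.2q → q* = 47.0526.
The Pigouvian tax equals MEC at q*: 4.3 + 1.4×47.0526 = 70.1736.

tax = $70.2 per unit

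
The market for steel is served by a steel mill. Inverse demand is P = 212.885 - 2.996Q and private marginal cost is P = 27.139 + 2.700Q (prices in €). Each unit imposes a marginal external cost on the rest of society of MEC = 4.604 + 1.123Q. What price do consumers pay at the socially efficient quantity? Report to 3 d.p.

P = €133.298

Social marginal cost = private MC + MEC = 31.743 + 3.823Q.
Set SMC = demand: 31.743 + 3.823Q = 212.885 - 2.996Q → Q* = 26.5643.
Consumer price on the demand curve at Q*: 212.885 − 2.996×26.5643 = 133.2984.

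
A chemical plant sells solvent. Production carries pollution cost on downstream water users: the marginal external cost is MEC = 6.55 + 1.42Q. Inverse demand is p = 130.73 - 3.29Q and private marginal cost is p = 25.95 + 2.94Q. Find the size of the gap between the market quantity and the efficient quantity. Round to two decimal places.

Market equilibrium (private): 25.95 + 2.94Q = 130.73 - 3.29Q → Q_m = 16.8186.
Social marginal cost = private MC + MEC = 32.50 + 4.36Q.
Set SMC = demand: 32.50 + 4.36Q = 130.73 - 3.29Q → Q* = 12.8405.
Gap = |16.8186 − 12.8405| = 3.9781.

3.98 units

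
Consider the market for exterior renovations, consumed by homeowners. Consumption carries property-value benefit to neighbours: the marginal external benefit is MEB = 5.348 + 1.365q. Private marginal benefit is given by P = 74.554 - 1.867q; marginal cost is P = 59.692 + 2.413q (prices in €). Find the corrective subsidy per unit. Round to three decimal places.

subsidy = €14.812 per unit

Social marginal benefit = demand + MEB = 79.902 - 0.502q.
Set SMB = MC: 79.902 - 0.502q = 59.692 + 2.413q → q* = 6.9331.
The Pigouvian subsidy equals MEB at q*: 5.348 + 1.365×6.9331 = 14.8117.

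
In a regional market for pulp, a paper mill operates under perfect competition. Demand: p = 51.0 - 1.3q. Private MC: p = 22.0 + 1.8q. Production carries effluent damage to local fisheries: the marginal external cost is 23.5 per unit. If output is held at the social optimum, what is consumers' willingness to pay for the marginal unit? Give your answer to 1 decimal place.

Social marginal cost = private MC + MEC = 45.5 + 1.8q.
Set SMC = demand: 45.5 + 1.8q = 51.0 - 1.3q → q* = 1.7742.
Consumer price on the demand curve at q*: 51.0 − 1.3×1.7742 = 48.6935.

P = 48.7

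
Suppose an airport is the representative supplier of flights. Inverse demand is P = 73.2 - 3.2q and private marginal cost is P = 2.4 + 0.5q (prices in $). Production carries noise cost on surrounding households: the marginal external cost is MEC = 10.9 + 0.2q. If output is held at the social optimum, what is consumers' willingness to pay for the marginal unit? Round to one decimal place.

Social marginal cost = private MC + MEC = 13.3 + 0.7q.
Set SMC = demand: 13.3 + 0.7q = 73.2 - 3.2q → q* = 15.3590.
Consumer price on the demand curve at q*: 73.2 − 3.2×15.3590 = 24.0512.

P = $24.1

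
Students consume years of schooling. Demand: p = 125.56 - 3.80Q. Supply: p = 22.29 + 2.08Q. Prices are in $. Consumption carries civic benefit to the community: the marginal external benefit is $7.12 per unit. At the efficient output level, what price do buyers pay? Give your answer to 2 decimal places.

P = $54.22

Social marginal benefit = demand + MEB = 132.68 - 3.80Q.
Set SMB = MC: 132.68 - 3.80Q = 22.29 + 2.08Q → Q* = 18.7738.
Consumer price on the demand curve at Q*: 125.56 − 3.80×18.7738 = 54.2196.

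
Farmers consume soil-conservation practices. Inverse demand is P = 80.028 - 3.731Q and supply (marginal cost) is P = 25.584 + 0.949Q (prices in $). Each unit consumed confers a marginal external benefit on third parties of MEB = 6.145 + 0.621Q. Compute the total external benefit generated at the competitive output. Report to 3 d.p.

$113.508

Market equilibrium (private): 25.584 + 0.949Q = 80.028 - 3.731Q → Q_m = 11.6333.
Total external benefit = ∫₀^{Q_m} (6.145 + 0.621Q) dQ = 6.145×11.6333 + ½×0.621×11.6333² = 113.5077.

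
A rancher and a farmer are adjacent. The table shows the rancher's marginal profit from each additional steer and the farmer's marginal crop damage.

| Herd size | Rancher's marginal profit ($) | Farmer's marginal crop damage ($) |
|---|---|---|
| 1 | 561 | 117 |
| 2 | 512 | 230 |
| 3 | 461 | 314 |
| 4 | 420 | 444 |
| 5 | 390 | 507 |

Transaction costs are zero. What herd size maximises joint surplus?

3

Bargaining reaches the level where marginal profit last exceeds marginal crop damage.
That holds through level 3 (461 ≥ 314) but not at 4 (420 < 444).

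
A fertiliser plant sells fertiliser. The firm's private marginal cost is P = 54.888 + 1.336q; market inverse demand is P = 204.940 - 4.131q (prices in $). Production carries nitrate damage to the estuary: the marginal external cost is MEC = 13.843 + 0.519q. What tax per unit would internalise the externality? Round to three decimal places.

Social marginal cost = private MC + MEC = 68.731 + 1.855q.
Set SMC = demand: 68.731 + 1.855q = 204.940 - 4.131q → q* = 22.7546.
The Pigouvian tax equals MEC at q*: 13.843 + 0.519×22.7546 = 25.6526.

tax = $25.653 per unit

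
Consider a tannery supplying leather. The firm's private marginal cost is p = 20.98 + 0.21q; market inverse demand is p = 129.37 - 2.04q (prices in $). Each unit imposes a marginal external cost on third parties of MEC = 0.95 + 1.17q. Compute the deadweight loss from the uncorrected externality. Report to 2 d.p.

Market equilibrium (private): 20.98 + 0.21q = 129.37 - 2.04q → q_m = 48.1733.
Social marginal cost = private MC + MEC = 21.93 + 1.38q.
Set SMC = demand: 21.93 + 1.38q = 129.37 - 2.04q → q* = 31.4152.
The welfare-loss triangle has base |q_m − q*| and height MEC(q_m) (the vertical gap between SMC and demand is zero at q* and MEC at q_m).
DWL = ½ × 16.7581 × 57.3128 = 480.2268.

DWL = $480.23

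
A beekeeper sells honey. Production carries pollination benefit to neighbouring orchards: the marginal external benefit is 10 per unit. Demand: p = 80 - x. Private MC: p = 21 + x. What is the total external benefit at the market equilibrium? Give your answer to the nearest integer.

Market equilibrium (private): 21 + x = 80 - x → x_m = 29.5000.
Total external benefit = MEB × x_m = 10 × 29.5000 = 295.0000.

295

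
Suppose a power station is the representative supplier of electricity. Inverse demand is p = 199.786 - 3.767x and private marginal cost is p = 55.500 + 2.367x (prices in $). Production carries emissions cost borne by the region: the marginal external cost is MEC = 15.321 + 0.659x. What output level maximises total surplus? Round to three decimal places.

x* = 18.985

Social marginal cost = private MC + MEC = 70.821 + 3.026x.
Set SMC = demand: 70.821 + 3.026x = 199.786 - 3.767x → x* = 18.9850.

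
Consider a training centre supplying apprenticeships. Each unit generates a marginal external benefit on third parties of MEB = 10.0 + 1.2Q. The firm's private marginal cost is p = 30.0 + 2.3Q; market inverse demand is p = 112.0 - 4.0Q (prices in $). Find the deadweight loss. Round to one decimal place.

Market equilibrium (private): 30.0 + 2.3Q = 112.0 - 4.0Q → Q_m = 13.0159.
Social marginal cost = private MC − MEB = 20.0 + 1.1Q.
Set SMC = demand: 20.0 + 1.1Q = 112.0 - 4.0Q → Q* = 18.0392.
The loss is the area between SMC and demand from Q* to Q_m; with linear curves that's a triangle of height MEB(Q_m).
DWL = ½ × 5.0233 × 25.6190 = 64.3460.

DWL = $64.3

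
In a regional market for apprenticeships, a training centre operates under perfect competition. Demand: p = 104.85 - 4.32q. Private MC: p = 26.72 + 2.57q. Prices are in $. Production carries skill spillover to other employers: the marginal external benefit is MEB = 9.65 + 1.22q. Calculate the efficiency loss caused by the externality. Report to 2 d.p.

DWL = $48.63

Market equilibrium (private): 26.72 + 2.57q = 104.85 - 4.32q → q_m = 11.3396.
Social marginal cost = private MC − MEB = 17.07 + 1.35q.
Set SMC = demand: 17.07 + 1.35q = 104.85 - 4.32q → q* = 15.4815.
The welfare-loss triangle has base |q_m − q*| and height MEB(q_m) (the vertical gap between SMC and demand is zero at q* and MEB at q_m).
DWL = ½ × 4.1419 × 23.4843 = 48.6348.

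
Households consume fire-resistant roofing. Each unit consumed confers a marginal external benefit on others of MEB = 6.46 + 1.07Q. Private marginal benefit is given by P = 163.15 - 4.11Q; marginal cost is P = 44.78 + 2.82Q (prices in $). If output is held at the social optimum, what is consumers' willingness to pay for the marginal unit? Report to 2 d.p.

P = $75.60

Social marginal benefit = demand + MEB = 169.61 - 3.04Q.
Set SMB = MC: 169.61 - 3.04Q = 44.78 + 2.82Q → Q* = 21.3020.
Consumer price on the demand curve at Q*: 163.15 − 4.11×21.3020 = 75.5988.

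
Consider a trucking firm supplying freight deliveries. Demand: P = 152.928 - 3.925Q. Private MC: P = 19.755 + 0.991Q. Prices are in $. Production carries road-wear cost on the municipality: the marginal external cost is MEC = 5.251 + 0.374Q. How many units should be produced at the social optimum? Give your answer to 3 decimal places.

Q* = 24.182

Social marginal cost = private MC + MEC = 25.006 + 1.365Q.
Set SMC = demand: 25.006 + 1.365Q = 152.928 - 3.925Q → Q* = 24.1819.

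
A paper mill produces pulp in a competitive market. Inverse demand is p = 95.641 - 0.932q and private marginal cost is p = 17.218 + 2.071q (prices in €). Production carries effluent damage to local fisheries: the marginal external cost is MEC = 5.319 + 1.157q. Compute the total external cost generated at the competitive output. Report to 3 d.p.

Market equilibrium (private): 17.218 + 2.071q = 95.641 - 0.932q → q_m = 26.1149.
Total external cost = ∫₀^{q_m} (5.319 + 1.157q) dq = 5.319×26.1149 + ½×1.157×26.1149² = 533.4352.

€533.435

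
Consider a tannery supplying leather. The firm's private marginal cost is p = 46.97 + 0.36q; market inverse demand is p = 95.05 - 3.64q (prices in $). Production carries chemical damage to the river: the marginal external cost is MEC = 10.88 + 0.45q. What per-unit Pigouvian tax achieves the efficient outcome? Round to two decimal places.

Social marginal cost = private MC + MEC = 57.85 + 0.81q.
Set SMC = demand: 57.85 + 0.81q = 95.05 - 3.64q → q* = 8.3596.
The Pigouvian tax equals MEC at q*: 10.88 + 0.45×8.3596 = 14.6418.

tax = $14.64 per unit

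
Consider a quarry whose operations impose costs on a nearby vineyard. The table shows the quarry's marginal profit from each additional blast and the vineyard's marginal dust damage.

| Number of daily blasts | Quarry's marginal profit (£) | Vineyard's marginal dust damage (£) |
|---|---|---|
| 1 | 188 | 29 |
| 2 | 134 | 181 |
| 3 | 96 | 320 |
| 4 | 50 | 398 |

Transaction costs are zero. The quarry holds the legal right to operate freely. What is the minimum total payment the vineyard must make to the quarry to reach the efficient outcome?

£280

Left alone the quarry would choose level 4 (marginal profit stays positive).
Efficient level: k* = 1 (marginal profit ≥ marginal dust damage through 1).
The vineyard must at least cover the quarry's forgone profit from cutting 4→1: 134 + 96 + 50 = 280.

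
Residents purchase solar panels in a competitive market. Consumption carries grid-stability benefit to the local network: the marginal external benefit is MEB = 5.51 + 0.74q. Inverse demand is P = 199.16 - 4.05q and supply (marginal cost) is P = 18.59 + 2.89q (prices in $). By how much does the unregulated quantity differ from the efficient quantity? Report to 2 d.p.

Market equilibrium (private): 18.59 + 2.89q = 199.16 - 4.05q → q_m = 26.0187.
Social marginal benefit = demand + MEB = 204.67 - 3.31q.
Set SMB = MC: 204.67 - 3.31q = 18.59 + 2.89q → q* = 30.0129.
Gap = |26.0187 − 30.0129| = 3.9942.

3.99 units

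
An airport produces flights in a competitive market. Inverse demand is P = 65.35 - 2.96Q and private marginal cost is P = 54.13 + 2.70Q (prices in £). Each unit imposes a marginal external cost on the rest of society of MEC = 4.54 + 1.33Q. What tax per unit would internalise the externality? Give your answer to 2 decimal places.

tax = £5.81 per unit

Social marginal cost = private MC + MEC = 58.67 + 4.03Q.
Set SMC = demand: 58.67 + 4.03Q = 65.35 - 2.96Q → Q* = 0.9557.
The Pigouvian tax equals MEC at Q*: 4.54 + 1.33×0.9557 = 5.8111.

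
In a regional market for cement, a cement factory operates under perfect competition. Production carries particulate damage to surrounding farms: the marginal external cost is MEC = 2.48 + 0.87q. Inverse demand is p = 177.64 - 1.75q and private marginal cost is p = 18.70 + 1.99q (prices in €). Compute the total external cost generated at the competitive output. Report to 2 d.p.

€891.01

Market equilibrium (private): 18.70 + 1.99q = 177.64 - 1.75q → q_m = 42.4973.
Total external cost = ∫₀^{q_m} (2.48 + 0.87q) dq = 2.48×42.4973 + ½×0.87×42.4973² = 891.0122.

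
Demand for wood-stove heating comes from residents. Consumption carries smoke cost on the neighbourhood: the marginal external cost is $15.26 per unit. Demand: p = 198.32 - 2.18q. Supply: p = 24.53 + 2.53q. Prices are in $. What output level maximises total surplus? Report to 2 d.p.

Social marginal benefit = demand − MEC = 183.06 - 2.18q.
Set SMB = MC: 183.06 - 2.18q = 24.53 + 2.53q → q* = 33.6582.

q* = 33.66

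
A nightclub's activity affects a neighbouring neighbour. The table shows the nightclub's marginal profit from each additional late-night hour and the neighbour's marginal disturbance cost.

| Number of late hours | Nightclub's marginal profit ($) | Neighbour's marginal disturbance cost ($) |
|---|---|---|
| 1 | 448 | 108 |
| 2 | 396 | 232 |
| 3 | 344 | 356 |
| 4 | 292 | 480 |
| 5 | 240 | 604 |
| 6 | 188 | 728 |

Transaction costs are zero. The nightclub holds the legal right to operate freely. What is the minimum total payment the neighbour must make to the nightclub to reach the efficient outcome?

Left alone the nightclub would choose level 6 (marginal profit stays positive).
Efficient level: k* = 2 (marginal profit ≥ marginal disturbance cost through 2).
The neighbour must at least cover the nightclub's forgone profit from cutting 6→2: 344 + 292 + 240 + 188 = 1064.

$1064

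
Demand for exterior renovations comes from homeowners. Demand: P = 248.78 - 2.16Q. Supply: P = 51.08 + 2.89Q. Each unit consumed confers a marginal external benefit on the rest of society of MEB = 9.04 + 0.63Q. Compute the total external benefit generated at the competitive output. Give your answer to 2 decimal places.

Market equilibrium (private): 51.08 + 2.89Q = 248.78 - 2.16Q → Q_m = 39.1485.
Total external benefit = ∫₀^{Q_m} (9.04 + 0.63Q) dQ = 9.04×39.1485 + ½×0.63×39.1485² = 836.6730.

836.67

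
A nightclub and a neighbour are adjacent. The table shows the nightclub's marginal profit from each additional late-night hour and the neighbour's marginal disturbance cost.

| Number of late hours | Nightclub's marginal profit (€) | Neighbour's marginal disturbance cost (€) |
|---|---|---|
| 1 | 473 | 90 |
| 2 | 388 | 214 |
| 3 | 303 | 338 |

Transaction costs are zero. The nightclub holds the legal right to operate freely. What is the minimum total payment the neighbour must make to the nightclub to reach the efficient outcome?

Left alone the nightclub would choose level 3 (marginal profit stays positive).
Efficient level: k* = 2 (marginal profit ≥ marginal disturbance cost through 2).
The neighbour must at least cover the nightclub's forgone profit from cutting 3→2: 303 = 303.

€303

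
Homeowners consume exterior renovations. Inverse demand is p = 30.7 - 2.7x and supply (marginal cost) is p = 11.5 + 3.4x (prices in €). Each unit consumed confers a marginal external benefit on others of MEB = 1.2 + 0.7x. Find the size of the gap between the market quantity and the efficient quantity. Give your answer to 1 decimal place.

Market equilibrium (private): 11.5 + 3.4x = 30.7 - 2.7x → x_m = 3.1475.
Social marginal benefit = demand + MEB = 31.9 - 2.0x.
Set SMB = MC: 31.9 - 2.0x = 11.5 + 3.4x → x* = 3.7778.
Gap = |3.1475 − 3.7778| = 0.6303.

0.6 units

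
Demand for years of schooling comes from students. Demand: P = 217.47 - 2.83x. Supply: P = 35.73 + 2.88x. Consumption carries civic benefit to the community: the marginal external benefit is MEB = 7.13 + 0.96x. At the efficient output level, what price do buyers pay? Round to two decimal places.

Social marginal benefit = demand + MEB = 224.60 - 1.87x.
Set SMB = MC: 224.60 - 1.87x = 35.73 + 2.88x → x* = 39.7621.
Consumer price on the demand curve at x*: 217.47 − 2.83×39.7621 = 104.9433.

P = 104.94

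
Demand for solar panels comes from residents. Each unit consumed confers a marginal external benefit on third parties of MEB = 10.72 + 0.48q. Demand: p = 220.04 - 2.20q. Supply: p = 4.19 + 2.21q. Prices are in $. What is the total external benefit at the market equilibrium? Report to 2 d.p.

Market equilibrium (private): 4.19 + 2.21q = 220.04 - 2.20q → q_m = 48.9456.
Total external benefit = ∫₀^{q_m} (10.72 + 0.48q) dq = 10.72×48.9456 + ½×0.48×48.9456² = 1099.6581.

$1099.66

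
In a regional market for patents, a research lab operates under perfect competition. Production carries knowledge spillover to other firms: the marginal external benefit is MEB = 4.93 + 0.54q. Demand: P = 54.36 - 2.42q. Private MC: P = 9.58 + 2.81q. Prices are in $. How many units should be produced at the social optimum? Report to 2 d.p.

q* = 10.60

Social marginal cost = private MC − MEB = 4.65 + 2.27q.
Set SMC = demand: 4.65 + 2.27q = 54.36 - 2.42q → q* = 10.5991.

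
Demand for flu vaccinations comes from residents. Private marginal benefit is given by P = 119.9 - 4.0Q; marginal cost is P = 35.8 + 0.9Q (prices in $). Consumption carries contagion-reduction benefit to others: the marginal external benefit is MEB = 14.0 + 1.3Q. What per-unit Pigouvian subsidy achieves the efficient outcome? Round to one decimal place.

Social marginal benefit = demand + MEB = 133.9 - 2.7Q.
Set SMB = MC: 133.9 - 2.7Q = 35.8 + 0.9Q → Q* = 27.2500.
The Pigouvian subsidy equals MEB at Q*: 14.0 + 1.3×27.2500 = 49.4250.

subsidy = $49.4 per unit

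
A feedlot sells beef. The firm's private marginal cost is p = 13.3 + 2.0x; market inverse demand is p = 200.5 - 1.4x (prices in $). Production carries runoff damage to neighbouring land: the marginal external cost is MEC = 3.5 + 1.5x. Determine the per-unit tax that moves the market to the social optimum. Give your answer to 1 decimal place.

tax = $59.7 per unit

Social marginal cost = private MC + MEC = 16.8 + 3.5x.
Set SMC = demand: 16.8 + 3.5x = 200.5 - 1.4x → x* = 37.4898.
The Pigouvian tax equals MEC at x*: 3.5 + 1.5×37.4898 = 59.7347.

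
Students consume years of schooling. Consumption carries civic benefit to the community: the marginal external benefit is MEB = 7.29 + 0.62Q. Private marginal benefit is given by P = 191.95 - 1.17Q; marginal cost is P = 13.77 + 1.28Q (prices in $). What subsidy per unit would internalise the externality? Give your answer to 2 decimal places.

subsidy = $70.13 per unit

Social marginal benefit = demand + MEB = 199.24 - 0.55Q.
Set SMB = MC: 199.24 - 0.55Q = 13.77 + 1.28Q → Q* = 101.3497.
The Pigouvian subsidy equals MEB at Q*: 7.29 + 0.62×101.3497 = 70.1268.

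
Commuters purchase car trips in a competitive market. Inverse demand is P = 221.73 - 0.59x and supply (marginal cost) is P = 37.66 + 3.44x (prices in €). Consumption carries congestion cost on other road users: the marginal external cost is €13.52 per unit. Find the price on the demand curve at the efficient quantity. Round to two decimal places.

P = €196.76

Social marginal benefit = demand − MEC = 208.21 - 0.59x.
Set SMB = MC: 208.21 - 0.59x = 37.66 + 3.44x → x* = 42.3201.
Consumer price on the demand curve at x*: 221.73 − 0.59×42.3201 = 196.7611.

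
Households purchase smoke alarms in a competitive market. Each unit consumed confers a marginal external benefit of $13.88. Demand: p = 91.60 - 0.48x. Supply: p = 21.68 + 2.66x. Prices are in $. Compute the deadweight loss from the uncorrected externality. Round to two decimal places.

DWL = $30.68

Market equilibrium (private): 21.68 + 2.66x = 91.60 - 0.48x → x_m = 22.2675.
Social marginal benefit = demand + MEB = 105.48 - 0.48x.
Set SMB = MC: 105.48 - 0.48x = 21.68 + 2.66x → x* = 26.6879.
Height of the DWL triangle at x_m is SMB(x_m) − MC(x_m) = MEB(x_m) = 13.8800.
DWL = ½ × 4.4204 × 13.8800 = 30.6776.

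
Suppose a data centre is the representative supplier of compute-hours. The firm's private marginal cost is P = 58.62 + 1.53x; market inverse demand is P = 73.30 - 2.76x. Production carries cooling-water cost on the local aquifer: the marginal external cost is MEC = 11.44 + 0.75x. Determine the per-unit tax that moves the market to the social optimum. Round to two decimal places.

Social marginal cost = private MC + MEC = 70.06 + 2.28x.
Set SMC = demand: 70.06 + 2.28x = 73.30 - 2.76x → x* = 0.6429.
The Pigouvian tax equals MEC at x*: 11.44 + 0.75×0.6429 = 11.9222.

tax = 11.92 per unit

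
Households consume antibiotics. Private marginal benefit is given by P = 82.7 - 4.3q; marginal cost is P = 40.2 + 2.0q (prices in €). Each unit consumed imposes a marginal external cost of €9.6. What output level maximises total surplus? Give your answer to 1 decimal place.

Social marginal benefit = demand − MEC = 73.1 - 4.3q.
Set SMB = MC: 73.1 - 4.3q = 40.2 + 2.0q → q* = 5.2222.

q* = 5.2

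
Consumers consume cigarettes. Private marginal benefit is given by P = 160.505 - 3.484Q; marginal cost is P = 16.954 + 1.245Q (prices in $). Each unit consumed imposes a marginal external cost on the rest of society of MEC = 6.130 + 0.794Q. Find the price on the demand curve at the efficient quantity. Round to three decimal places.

P = $73.818

Social marginal benefit = demand − MEC = 154.375 - 4.278Q.
Set SMB = MC: 154.375 - 4.278Q = 16.954 + 1.245Q → Q* = 24.8816.
Consumer price on the demand curve at Q*: 160.505 − 3.484×24.8816 = 73.8175.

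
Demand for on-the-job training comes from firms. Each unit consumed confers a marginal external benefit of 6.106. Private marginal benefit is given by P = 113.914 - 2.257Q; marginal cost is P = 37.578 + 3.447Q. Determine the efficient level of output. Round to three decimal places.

Q* = 14.453

Social marginal benefit = demand + MEB = 120.020 - 2.257Q.
Set SMB = MC: 120.020 - 2.257Q = 37.578 + 3.447Q → Q* = 14.4534.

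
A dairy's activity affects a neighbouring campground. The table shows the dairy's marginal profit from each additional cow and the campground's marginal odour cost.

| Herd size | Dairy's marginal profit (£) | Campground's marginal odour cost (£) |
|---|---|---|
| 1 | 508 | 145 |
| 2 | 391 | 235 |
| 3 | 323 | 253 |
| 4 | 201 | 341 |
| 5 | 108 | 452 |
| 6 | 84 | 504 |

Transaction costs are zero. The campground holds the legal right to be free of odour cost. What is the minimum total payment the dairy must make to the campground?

Efficient level: marginal profit ≥ marginal odour cost through level 3, so k* = 3.
With the campground holding the right, the dairy must at least compensate total damage at k*: 145 + 235 + 253 = 633.

£633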